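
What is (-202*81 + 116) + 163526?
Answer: 147280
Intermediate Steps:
(-202*81 + 116) + 163526 = (-16362 + 116) + 163526 = -16246 + 163526 = 147280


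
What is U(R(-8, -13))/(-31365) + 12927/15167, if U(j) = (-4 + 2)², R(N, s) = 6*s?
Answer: 405394687/475712955 ≈ 0.85218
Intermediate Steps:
U(j) = 4 (U(j) = (-2)² = 4)
U(R(-8, -13))/(-31365) + 12927/15167 = 4/(-31365) + 12927/15167 = 4*(-1/31365) + 12927*(1/15167) = -4/31365 + 12927/15167 = 405394687/475712955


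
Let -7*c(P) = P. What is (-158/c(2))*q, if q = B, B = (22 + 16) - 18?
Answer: 11060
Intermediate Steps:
c(P) = -P/7
B = 20 (B = 38 - 18 = 20)
q = 20
(-158/c(2))*q = -158/((-1/7*2))*20 = -158/(-2/7)*20 = -158*(-7/2)*20 = 553*20 = 11060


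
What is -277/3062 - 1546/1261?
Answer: -5083149/3861182 ≈ -1.3165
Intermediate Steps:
-277/3062 - 1546/1261 = -5083149/3861182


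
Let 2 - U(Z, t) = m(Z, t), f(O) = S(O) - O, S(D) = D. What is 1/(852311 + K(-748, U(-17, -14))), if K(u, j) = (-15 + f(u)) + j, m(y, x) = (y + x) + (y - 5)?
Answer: 1/852351 ≈ 1.1732e-6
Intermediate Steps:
f(O) = 0 (f(O) = O - O = 0)
m(y, x) = -5 + x + 2*y (m(y, x) = (x + y) + (-5 + y) = -5 + x + 2*y)
U(Z, t) = 7 - t - 2*Z (U(Z, t) = 2 - (-5 + t + 2*Z) = 2 + (5 - t - 2*Z) = 7 - t - 2*Z)
K(u, j) = -15 + j (K(u, j) = (-15 + 0) + j = -15 + j)
1/(852311 + K(-748, U(-17, -14))) = 1/(852311 + (-15 + (7 - 1*(-14) - 2*(-17)))) = 1/(852311 + (-15 + (7 + 14 + 34))) = 1/(852311 + (-15 + 55)) = 1/(852311 + 40) = 1/852351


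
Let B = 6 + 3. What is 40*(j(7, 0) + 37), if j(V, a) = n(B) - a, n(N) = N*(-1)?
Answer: 1120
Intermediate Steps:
B = 9
n(N) = -N
j(V, a) = -9 - a (j(V, a) = -1*9 - a = -9 - a)
40*(j(7, 0) + 37) = 40*((-9 - 1*0) + 37) = 40*((-9 + 0) + 37) = 40*(-9 + 37) = 40*28 = 1120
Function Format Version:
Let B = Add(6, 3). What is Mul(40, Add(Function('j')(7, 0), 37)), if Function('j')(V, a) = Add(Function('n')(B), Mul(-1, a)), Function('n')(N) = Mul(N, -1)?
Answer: 1120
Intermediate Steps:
B = 9
Function('n')(N) = Mul(-1, N)
Function('j')(V, a) = Add(-9, Mul(-1, a)) (Function('j')(V, a) = Add(Mul(-1, 9), Mul(-1, a)) = Add(-9, Mul(-1, a)))
Mul(40, Add(Function('j')(7, 0), 37)) = Mul(40, Add(Add(-9, Mul(-1, 0)), 37)) = Mul(40, Add(Add(-9, 0), 37)) = Mul(40, Add(-9, 37)) = Mul(40, 28) = 1120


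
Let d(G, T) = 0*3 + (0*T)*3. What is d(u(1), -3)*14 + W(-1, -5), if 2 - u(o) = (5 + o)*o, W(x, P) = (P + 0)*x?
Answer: 5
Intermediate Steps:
W(x, P) = P*x
u(o) = 2 - o*(5 + o) (u(o) = 2 - (5 + o)*o = 2 - o*(5 + o))
d(G, T) = 0 (d(G, T) = 0 + 0*3 = 0 + 0 = 0)
d(u(1), -3)*14 + W(-1, -5) = 0*14 - 5*(-1) = 0 + 5 = 5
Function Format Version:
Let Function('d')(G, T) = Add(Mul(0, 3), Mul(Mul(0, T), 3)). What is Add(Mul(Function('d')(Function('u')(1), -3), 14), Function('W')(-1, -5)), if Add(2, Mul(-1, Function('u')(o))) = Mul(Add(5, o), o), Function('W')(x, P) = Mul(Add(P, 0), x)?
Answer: 5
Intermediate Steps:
Function('W')(x, P) = Mul(P, x)
Function('u')(o) = Add(2, Mul(-1, o, Add(5, o))) (Function('u')(o) = Add(2, Mul(-1, Mul(Add(5, o), o))) = Add(2, Mul(-1, Mul(o, Add(5, o)))) = Add(2, Mul(-1, o, Add(5, o))))
Function('d')(G, T) = 0 (Function('d')(G, T) = Add(0, Mul(0, 3)) = Add(0, 0) = 0)
Add(Mul(Function('d')(Function('u')(1), -3), 14), Function('W')(-1, -5)) = Add(Mul(0, 14), Mul(-5, -1)) = Add(0, 5) = 5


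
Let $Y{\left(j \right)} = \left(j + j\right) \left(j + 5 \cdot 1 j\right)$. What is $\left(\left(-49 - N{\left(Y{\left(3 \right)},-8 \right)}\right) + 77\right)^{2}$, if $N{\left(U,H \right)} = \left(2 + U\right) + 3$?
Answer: $7225$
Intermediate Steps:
$Y{\left(j \right)} = 12 j^{2}$ ($Y{\left(j \right)} = 2 j \left(j + 5 j\right) = 2 j 6 j = 12 j^{2}$)
$N{\left(U,H \right)} = 5 + U$
$\left(\left(-49 - N{\left(Y{\left(3 \right)},-8 \right)}\right) + 77\right)^{2} = \left(\left(-49 - \left(5 + 12 \cdot 3^{2}\right)\right) + 77\right)^{2} = \left(\left(-49 - \left(5 + 12 \cdot 9\right)\right) + 77\right)^{2} = \left(\left(-49 - \left(5 + 108\right)\right) + 77\right)^{2} = \left(\left(-49 - 113\right) + 77\right)^{2} = \left(-162 + 77\right)^{2} = \left(-85\right)^{2} = 7225$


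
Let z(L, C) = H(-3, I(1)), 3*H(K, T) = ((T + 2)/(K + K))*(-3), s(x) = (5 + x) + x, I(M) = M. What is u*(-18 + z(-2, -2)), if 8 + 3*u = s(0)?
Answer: 35/2 ≈ 17.500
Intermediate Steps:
s(x) = 5 + 2*x
u = -1 (u = -8/3 + (5 + 2*0)/3 = -8/3 + (5 + 0)/3 = -8/3 + (⅓)*5 = -8/3 + 5/3 = -1)
H(K, T) = -(2 + T)/(2*K) (H(K, T) = (((T + 2)/(K + K))*(-3))/3 = (((2 + T)/((2*K)))*(-3))/3 = (((2 + T)*(1/(2*K)))*(-3))/3 = (((2 + T)/(2*K))*(-3))/3 = (-3*(2 + T)/(2*K))/3 = -(2 + T)/(2*K))
z(L, C) = ½ (z(L, C) = (½)*(-2 - 1*1)/(-3) = (½)*(-⅓)*(-2 - 1) = (½)*(-⅓)*(-3) = ½)
u*(-18 + z(-2, -2)) = -(-18 + ½) = -1*(-35/2) = 35/2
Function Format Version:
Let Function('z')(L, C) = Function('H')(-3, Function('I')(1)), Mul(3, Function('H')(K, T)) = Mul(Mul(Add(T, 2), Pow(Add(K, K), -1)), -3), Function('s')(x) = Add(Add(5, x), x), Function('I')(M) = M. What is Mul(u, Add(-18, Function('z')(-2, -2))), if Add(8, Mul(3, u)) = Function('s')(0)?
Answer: Rational(35, 2) ≈ 17.500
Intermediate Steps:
Function('s')(x) = Add(5, Mul(2, x))
u = -1 (u = Add(Rational(-8, 3), Mul(Rational(1, 3), Add(5, Mul(2, 0)))) = Add(Rational(-8, 3), Mul(Rational(1, 3), Add(5, 0))) = Add(Rational(-8, 3), Mul(Rational(1, 3), 5)) = Add(Rational(-8, 3), Rational(5, 3)) = -1)
Function('H')(K, T) = Mul(Rational(-1, 2), Pow(K, -1), Add(2, T)) (Function('H')(K, T) = Mul(Rational(1, 3), Mul(Mul(Add(T, 2), Pow(Add(K, K), -1)), -3)) = Mul(Rational(1, 3), Mul(Mul(Add(2, T), Pow(Mul(2, K), -1)), -3)) = Mul(Rational(1, 3), Mul(Mul(Add(2, T), Mul(Rational(1, 2), Pow(K, -1))), -3)) = Mul(Rational(1, 3), Mul(Mul(Rational(1, 2), Pow(K, -1), Add(2, T)), -3)) = Mul(Rational(1, 3), Mul(Rational(-3, 2), Pow(K, -1), Add(2, T))) = Mul(Rational(-1, 2), Pow(K, -1), Add(2, T)))
Function('z')(L, C) = Rational(1, 2) (Function('z')(L, C) = Mul(Rational(1, 2), Pow(-3, -1), Add(-2, Mul(-1, 1))) = Mul(Rational(1, 2), Rational(-1, 3), Add(-2, -1)) = Mul(Rational(1, 2), Rational(-1, 3), -3) = Rational(1, 2))
Mul(u, Add(-18, Function('z')(-2, -2))) = Mul(-1, Add(-18, Rational(1, 2))) = Mul(-1, Rational(-35, 2)) = Rational(35, 2)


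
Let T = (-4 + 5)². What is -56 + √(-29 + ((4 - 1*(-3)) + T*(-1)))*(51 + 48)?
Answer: -56 + 99*I*√23 ≈ -56.0 + 474.79*I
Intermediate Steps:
T = 1 (T = 1² = 1)
-56 + √(-29 + ((4 - 1*(-3)) + T*(-1)))*(51 + 48) = -56 + √(-29 + ((4 - 1*(-3)) + 1*(-1)))*(51 + 48) = -56 + √(-29 + ((4 + 3) - 1))*99 = -56 + √(-29 + (7 - 1))*99 = -56 + √(-29 + 6)*99 = -56 + √(-23)*99 = -56 + (I*√23)*99 = -56 + 99*I*√23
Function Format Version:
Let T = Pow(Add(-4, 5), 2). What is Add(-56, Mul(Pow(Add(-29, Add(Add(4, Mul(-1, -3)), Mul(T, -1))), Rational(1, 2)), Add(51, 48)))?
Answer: Add(-56, Mul(99, I, Pow(23, Rational(1, 2)))) ≈ Add(-56.000, Mul(474.79, I))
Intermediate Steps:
T = 1 (T = Pow(1, 2) = 1)
Add(-56, Mul(Pow(Add(-29, Add(Add(4, Mul(-1, -3)), Mul(T, -1))), Rational(1, 2)), Add(51, 48))) = Add(-56, Mul(Pow(Add(-29, Add(Add(4, Mul(-1, -3)), Mul(1, -1))), Rational(1, 2)), Add(51, 48))) = Add(-56, Mul(Pow(Add(-29, Add(Add(4, 3), -1)), Rational(1, 2)), 99)) = Add(-56, Mul(Pow(Add(-29, Add(7, -1)), Rational(1, 2)), 99)) = Add(-56, Mul(Pow(Add(-29, 6), Rational(1, 2)), 99)) = Add(-56, Mul(Pow(-23, Rational(1, 2)), 99)) = Add(-56, Mul(Mul(I, Pow(23, Rational(1, 2))), 99)) = Add(-56, Mul(99, I, Pow(23, Rational(1, 2))))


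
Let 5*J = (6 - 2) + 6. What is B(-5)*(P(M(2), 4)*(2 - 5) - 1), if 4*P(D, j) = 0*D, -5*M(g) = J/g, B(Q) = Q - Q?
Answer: 0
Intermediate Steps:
J = 2 (J = ((6 - 2) + 6)/5 = (4 + 6)/5 = (1/5)*10 = 2)
B(Q) = 0
M(g) = -2/(5*g)
P(D, j) = 0 (P(D, j) = (0*D)/4 = (1/4)*0 = 0)
B(-5)*(P(M(2), 4)*(2 - 5) - 1) = 0*(0*(2 - 5) - 1) = 0*(0*(-3) - 1) = 0*(0 - 1) = 0*(-1) = 0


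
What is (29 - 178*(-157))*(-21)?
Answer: -587475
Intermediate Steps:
(29 - 178*(-157))*(-21) = (29 + 27946)*(-21) = 27975*(-21) = -587475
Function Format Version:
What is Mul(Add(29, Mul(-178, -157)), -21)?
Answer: -587475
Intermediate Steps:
Mul(Add(29, Mul(-178, -157)), -21) = Mul(Add(29, 27946), -21) = Mul(27975, -21) = -587475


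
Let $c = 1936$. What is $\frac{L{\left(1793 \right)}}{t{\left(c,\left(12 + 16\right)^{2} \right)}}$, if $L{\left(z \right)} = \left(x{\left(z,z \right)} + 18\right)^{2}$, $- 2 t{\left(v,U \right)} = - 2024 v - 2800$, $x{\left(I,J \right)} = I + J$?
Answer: $\frac{1623602}{245079} \approx 6.6248$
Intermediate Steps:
$t{\left(v,U \right)} = 1400 + 1012 v$ ($t{\left(v,U \right)} = - \frac{- 2024 v - 2800}{2} = - \frac{-2800 - 2024 v}{2} = 1400 + 1012 v$)
$L{\left(z \right)} = \left(18 + 2 z\right)^{2}$ ($L{\left(z \right)} = \left(\left(z + z\right) + 18\right)^{2} = \left(2 z + 18\right)^{2} = \left(18 + 2 z\right)^{2}$)
$\frac{L{\left(1793 \right)}}{t{\left(c,\left(12 + 16\right)^{2} \right)}} = \frac{4 \left(9 + 1793\right)^{2}}{1400 + 1012 \cdot 1936} = \frac{4 \cdot 1802^{2}}{1400 + 1959232} = \frac{4 \cdot 3247204}{1960632} = 12988816 \cdot \frac{1}{1960632} = \frac{1623602}{245079}$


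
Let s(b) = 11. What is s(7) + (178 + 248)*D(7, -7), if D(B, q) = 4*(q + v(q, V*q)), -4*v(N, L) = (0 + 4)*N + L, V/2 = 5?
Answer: 29831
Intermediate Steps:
V = 10 (V = 2*5 = 10)
v(N, L) = -N - L/4 (v(N, L) = -((0 + 4)*N + L)/4 = -(4*N + L)/4 = -(L + 4*N)/4 = -N - L/4)
D(B, q) = -10*q (D(B, q) = 4*(q + (-q - 5*q/2)) = 4*(q - 7*q/2) = 4*(-5*q/2) = -10*q)
s(7) + (178 + 248)*D(7, -7) = 11 + (178 + 248)*(-10*(-7)) = 11 + 426*70 = 11 + 29820 = 29831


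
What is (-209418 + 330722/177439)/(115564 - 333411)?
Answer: 37158589780/38654553833 ≈ 0.96130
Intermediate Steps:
(-209418 + 330722/177439)/(115564 - 333411) = (-209418 + 330722*(1/177439))/(-217847) = (-209418 + 330722/177439)*(-1/217847) = -37158589780/177439*(-1/217847) = 37158589780/38654553833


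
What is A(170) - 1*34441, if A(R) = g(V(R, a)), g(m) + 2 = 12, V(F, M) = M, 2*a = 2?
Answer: -34431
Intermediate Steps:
a = 1 (a = (½)*2 = 1)
g(m) = 10 (g(m) = -2 + 12 = 10)
A(R) = 10
A(170) - 1*34441 = 10 - 1*34441 = 10 - 34441 = -34431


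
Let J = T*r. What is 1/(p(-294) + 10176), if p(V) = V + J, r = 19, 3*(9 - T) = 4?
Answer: 3/30083 ≈ 9.9724e-5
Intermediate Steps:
T = 23/3 (T = 9 - ⅓*4 = 9 - 4/3 = 23/3 ≈ 7.6667)
J = 437/3 (J = (23/3)*19 = 437/3 ≈ 145.67)
p(V) = 437/3 + V (p(V) = V + 437/3 = 437/3 + V)
1/(p(-294) + 10176) = 1/((437/3 - 294) + 10176) = 1/(-445/3 + 10176) = 1/(30083/3) = 3/30083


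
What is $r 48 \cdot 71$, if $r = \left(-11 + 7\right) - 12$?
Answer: $-54528$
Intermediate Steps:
$r = -16$ ($r = -4 - 12 = -16$)
$r 48 \cdot 71 = \left(-16\right) 48 \cdot 71 = \left(-768\right) 71 = -54528$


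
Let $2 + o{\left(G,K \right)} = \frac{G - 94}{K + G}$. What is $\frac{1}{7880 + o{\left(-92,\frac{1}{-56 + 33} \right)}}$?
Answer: $\frac{2117}{16682004} \approx 0.0001269$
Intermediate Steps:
$o{\left(G,K \right)} = -2 + \frac{-94 + G}{G + K}$ ($o{\left(G,K \right)} = -2 + \frac{G - 94}{K + G} = -2 + \frac{-94 + G}{G + K}$)
$\frac{1}{7880 + o{\left(-92,\frac{1}{-56 + 33} \right)}} = \frac{1}{7880 + \frac{-94 - -92 - \frac{2}{-56 + 33}}{-92 + \frac{1}{-56 + 33}}} = \frac{1}{7880 + \frac{-94 + 92 - \frac{2}{-23}}{-92 + \frac{1}{-23}}} = \frac{1}{7880 + \frac{-94 + 92 - - \frac{2}{23}}{-92 - \frac{1}{23}}} = \frac{1}{7880 + \frac{-94 + 92 + \frac{2}{23}}{- \frac{2117}{23}}} = \frac{1}{7880 - - \frac{44}{2117}} = \frac{1}{7880 + \frac{44}{2117}} = \frac{1}{\frac{16682004}{2117}} = \frac{2117}{16682004}$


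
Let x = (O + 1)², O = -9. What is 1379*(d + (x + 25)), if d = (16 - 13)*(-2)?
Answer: 114457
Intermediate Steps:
d = -6 (d = 3*(-2) = -6)
x = 64 (x = (-9 + 1)² = (-8)² = 64)
1379*(d + (x + 25)) = 1379*(-6 + (64 + 25)) = 1379*(-6 + 89) = 1379*83 = 114457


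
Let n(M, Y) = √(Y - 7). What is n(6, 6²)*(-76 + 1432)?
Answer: 1356*√29 ≈ 7302.3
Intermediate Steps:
n(M, Y) = √(-7 + Y)
n(6, 6²)*(-76 + 1432) = √(-7 + 6²)*(-76 + 1432) = √(-7 + 36)*1356 = √29*1356 = 1356*√29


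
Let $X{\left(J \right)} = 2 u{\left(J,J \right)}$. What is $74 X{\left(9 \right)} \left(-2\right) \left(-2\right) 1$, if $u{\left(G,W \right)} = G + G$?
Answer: $10656$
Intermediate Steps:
$u{\left(G,W \right)} = 2 G$
$X{\left(J \right)} = 4 J$ ($X{\left(J \right)} = 2 \cdot 2 J = 4 J$)
$74 X{\left(9 \right)} \left(-2\right) \left(-2\right) 1 = 74 \cdot 4 \cdot 9 \left(-2\right) \left(-2\right) 1 = 74 \cdot 36 \cdot 4 \cdot 1 = 2664 \cdot 4 = 10656$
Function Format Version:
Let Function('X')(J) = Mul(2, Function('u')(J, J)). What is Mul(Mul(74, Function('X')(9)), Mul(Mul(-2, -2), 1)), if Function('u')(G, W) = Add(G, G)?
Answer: 10656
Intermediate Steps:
Function('u')(G, W) = Mul(2, G)
Function('X')(J) = Mul(4, J) (Function('X')(J) = Mul(2, Mul(2, J)) = Mul(4, J))
Mul(Mul(74, Function('X')(9)), Mul(Mul(-2, -2), 1)) = Mul(Mul(74, Mul(4, 9)), Mul(Mul(-2, -2), 1)) = Mul(Mul(74, 36), Mul(4, 1)) = Mul(2664, 4) = 10656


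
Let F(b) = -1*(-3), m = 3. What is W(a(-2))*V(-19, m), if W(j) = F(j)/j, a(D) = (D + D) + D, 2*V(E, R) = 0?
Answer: 0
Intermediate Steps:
V(E, R) = 0 (V(E, R) = (½)*0 = 0)
F(b) = 3
a(D) = 3*D (a(D) = 2*D + D = 3*D)
W(j) = 3/j
W(a(-2))*V(-19, m) = (3/((3*(-2))))*0 = (3/(-6))*0 = (3*(-⅙))*0 = -½*0 = 0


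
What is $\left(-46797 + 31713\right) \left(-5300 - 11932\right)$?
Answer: $259927488$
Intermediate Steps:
$\left(-46797 + 31713\right) \left(-5300 - 11932\right) = \left(-15084\right) \left(-17232\right) = 259927488$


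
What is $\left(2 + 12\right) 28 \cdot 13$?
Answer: $5096$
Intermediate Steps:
$\left(2 + 12\right) 28 \cdot 13 = 14 \cdot 28 \cdot 13 = 392 \cdot 13 = 5096$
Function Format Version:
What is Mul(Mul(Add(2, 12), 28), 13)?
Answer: 5096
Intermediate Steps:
Mul(Mul(Add(2, 12), 28), 13) = Mul(Mul(14, 28), 13) = Mul(392, 13) = 5096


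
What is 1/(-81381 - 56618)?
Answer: -1/137999 ≈ -7.2464e-6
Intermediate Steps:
1/(-81381 - 56618) = 1/(-137999) = -1/137999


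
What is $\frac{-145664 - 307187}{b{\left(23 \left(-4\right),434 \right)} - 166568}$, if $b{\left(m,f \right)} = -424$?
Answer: $\frac{64693}{23856} \approx 2.7118$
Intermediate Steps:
$\frac{-145664 - 307187}{b{\left(23 \left(-4\right),434 \right)} - 166568} = \frac{-145664 - 307187}{-424 - 166568} = - \frac{452851}{-166992} = \left(-452851\right) \left(- \frac{1}{166992}\right) = \frac{64693}{23856}$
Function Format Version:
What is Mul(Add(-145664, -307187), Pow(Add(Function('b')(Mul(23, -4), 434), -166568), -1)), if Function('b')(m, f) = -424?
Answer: Rational(64693, 23856) ≈ 2.7118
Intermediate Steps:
Mul(Add(-145664, -307187), Pow(Add(Function('b')(Mul(23, -4), 434), -166568), -1)) = Mul(Add(-145664, -307187), Pow(Add(-424, -166568), -1)) = Mul(-452851, Pow(-166992, -1)) = Mul(-452851, Rational(-1, 166992)) = Rational(64693, 23856)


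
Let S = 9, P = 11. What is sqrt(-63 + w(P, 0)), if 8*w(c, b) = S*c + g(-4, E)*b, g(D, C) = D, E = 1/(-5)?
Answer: 9*I*sqrt(10)/4 ≈ 7.1151*I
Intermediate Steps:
E = -1/5 ≈ -0.20000
w(c, b) = -b/2 + 9*c/8 (w(c, b) = (9*c - 4*b)/8 = (-4*b + 9*c)/8 = -b/2 + 9*c/8)
sqrt(-63 + w(P, 0)) = sqrt(-63 + (-1/2*0 + (9/8)*11)) = sqrt(-63 + (0 + 99/8)) = sqrt(-63 + 99/8) = sqrt(-405/8) = 9*I*sqrt(10)/4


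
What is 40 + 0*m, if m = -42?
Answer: 40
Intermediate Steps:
40 + 0*m = 40 + 0*(-42) = 40 + 0 = 40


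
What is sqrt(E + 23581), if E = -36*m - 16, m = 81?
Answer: sqrt(20649) ≈ 143.70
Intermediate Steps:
E = -2932 (E = -36*81 - 16 = -2916 - 16 = -2932)
sqrt(E + 23581) = sqrt(-2932 + 23581) = sqrt(20649)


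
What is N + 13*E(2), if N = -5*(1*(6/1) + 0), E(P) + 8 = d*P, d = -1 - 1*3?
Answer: -238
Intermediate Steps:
d = -4 (d = -1 - 3 = -4)
E(P) = -8 - 4*P
N = -30 (N = -5*(1*(6*1) + 0) = -5*(1*6 + 0) = -5*(6 + 0) = -5*6 = -30)
N + 13*E(2) = -30 + 13*(-8 - 4*2) = -30 + 13*(-8 - 8) = -30 + 13*(-16) = -30 - 208 = -238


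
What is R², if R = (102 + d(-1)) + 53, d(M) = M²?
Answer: 24336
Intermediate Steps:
R = 156 (R = (102 + (-1)²) + 53 = (102 + 1) + 53 = 103 + 53 = 156)
R² = 156² = 24336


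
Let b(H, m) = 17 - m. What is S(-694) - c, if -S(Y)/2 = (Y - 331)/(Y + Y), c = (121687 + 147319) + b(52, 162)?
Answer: -186590559/694 ≈ -2.6886e+5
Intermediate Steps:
c = 268861 (c = (121687 + 147319) + (17 - 1*162) = 269006 + (17 - 162) = 269006 - 145 = 268861)
S(Y) = -(-331 + Y)/Y (S(Y) = -2*(Y - 331)/(Y + Y) = -2*(-331 + Y)/(2*Y) = -2*(-331 + Y)*1/(2*Y) = -(-331 + Y)/Y)
S(-694) - c = (331 - 1*(-694))/(-694) - 1*268861 = -(331 + 694)/694 - 268861 = -1/694*1025 - 268861 = -1025/694 - 268861 = -186590559/694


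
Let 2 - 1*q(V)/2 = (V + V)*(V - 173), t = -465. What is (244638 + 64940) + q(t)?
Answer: -877098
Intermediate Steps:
q(V) = 4 - 4*V*(-173 + V) (q(V) = 4 - 2*(V + V)*(V - 173) = 4 - 2*2*V*(-173 + V) = 4 - 4*V*(-173 + V))
(244638 + 64940) + q(t) = (244638 + 64940) + (4 - 4*(-465)² + 692*(-465)) = 309578 + (4 - 4*216225 - 321780) = 309578 + (4 - 864900 - 321780) = 309578 - 1186676 = -877098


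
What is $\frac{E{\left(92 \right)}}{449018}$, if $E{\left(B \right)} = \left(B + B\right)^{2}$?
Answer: $\frac{16928}{224509} \approx 0.0754$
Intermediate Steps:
$E{\left(B \right)} = 4 B^{2}$ ($E{\left(B \right)} = \left(2 B\right)^{2} = 4 B^{2}$)
$\frac{E{\left(92 \right)}}{449018} = \frac{4 \cdot 92^{2}}{449018} = 4 \cdot 8464 \cdot \frac{1}{449018} = 33856 \cdot \frac{1}{449018} = \frac{16928}{224509}$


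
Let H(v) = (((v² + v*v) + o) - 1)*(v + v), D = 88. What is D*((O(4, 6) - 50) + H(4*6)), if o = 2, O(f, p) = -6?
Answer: 4865344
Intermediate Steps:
H(v) = 2*v*(1 + 2*v²) (H(v) = (((v² + v*v) + 2) - 1)*(v + v) = (((v² + v²) + 2) - 1)*(2*v) = ((2*v² + 2) - 1)*(2*v) = ((2 + 2*v²) - 1)*(2*v) = (1 + 2*v²)*(2*v) = 2*v*(1 + 2*v²))
D*((O(4, 6) - 50) + H(4*6)) = 88*((-6 - 50) + (2*(4*6) + 4*(4*6)³)) = 88*(-56 + (2*24 + 4*24³)) = 88*(-56 + (48 + 4*13824)) = 88*(-56 + (48 + 55296)) = 88*(-56 + 55344) = 88*55288 = 4865344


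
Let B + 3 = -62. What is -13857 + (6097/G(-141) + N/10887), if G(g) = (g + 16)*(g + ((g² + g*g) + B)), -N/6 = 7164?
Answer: -248715200480513/17943590500 ≈ -13861.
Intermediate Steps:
B = -65 (B = -3 - 62 = -65)
N = -42984 (N = -6*7164 = -42984)
G(g) = (16 + g)*(-65 + g + 2*g²) (G(g) = (g + 16)*(g + ((g² + g*g) - 65)) = (16 + g)*(g + ((g² + g²) - 65)) = (16 + g)*(g + (2*g² - 65)) = (16 + g)*(g + (-65 + 2*g²)) = (16 + g)*(-65 + g + 2*g²))
-13857 + (6097/G(-141) + N/10887) = -13857 + (6097/(-1040 - 49*(-141) + 2*(-141)³ + 33*(-141)²) - 42984/10887) = -13857 + (6097/(-1040 + 6909 + 2*(-2803221) + 33*19881) - 42984*1/10887) = -13857 + (6097/(-1040 + 6909 - 5606442 + 656073) - 14328/3629) = -13857 + (6097/(-4944500) - 14328/3629) = -13857 + (6097*(-1/4944500) - 14328/3629) = -13857 + (-6097/4944500 - 14328/3629) = -13857 - 70866922013/17943590500 = -248715200480513/17943590500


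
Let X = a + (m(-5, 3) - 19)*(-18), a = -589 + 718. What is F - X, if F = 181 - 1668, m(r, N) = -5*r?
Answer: -1508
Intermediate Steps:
a = 129
X = 21 (X = 129 + (-5*(-5) - 19)*(-18) = 129 + (25 - 19)*(-18) = 129 + 6*(-18) = 129 - 108 = 21)
F = -1487
F - X = -1487 - 1*21 = -1487 - 21 = -1508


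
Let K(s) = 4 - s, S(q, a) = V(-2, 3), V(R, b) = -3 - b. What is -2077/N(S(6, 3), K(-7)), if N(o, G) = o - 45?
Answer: 2077/51 ≈ 40.725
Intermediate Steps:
S(q, a) = -6 (S(q, a) = -3 - 1*3 = -3 - 3 = -6)
N(o, G) = -45 + o
-2077/N(S(6, 3), K(-7)) = -2077/(-45 - 6) = -2077/(-51) = -2077*(-1/51) = 2077/51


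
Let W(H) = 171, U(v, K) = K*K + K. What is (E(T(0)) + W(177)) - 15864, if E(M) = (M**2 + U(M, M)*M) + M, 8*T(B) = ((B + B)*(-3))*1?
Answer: -15693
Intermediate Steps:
U(v, K) = K + K**2 (U(v, K) = K**2 + K = K + K**2)
T(B) = -3*B/4 (T(B) = (((B + B)*(-3))*1)/8 = (((2*B)*(-3))*1)/8 = (-6*B*1)/8 = (-6*B)/8 = -3*B/4)
E(M) = M + M**2 + M**2*(1 + M) (E(M) = (M**2 + (M*(1 + M))*M) + M = (M**2 + M**2*(1 + M)) + M = M + M**2 + M**2*(1 + M))
(E(T(0)) + W(177)) - 15864 = ((-3/4*0)*(1 - 3/4*0 + (-3/4*0)*(1 - 3/4*0)) + 171) - 15864 = (0*(1 + 0 + 0*(1 + 0)) + 171) - 15864 = (0*(1 + 0 + 0*1) + 171) - 15864 = (0*(1 + 0 + 0) + 171) - 15864 = (0*1 + 171) - 15864 = (0 + 171) - 15864 = 171 - 15864 = -15693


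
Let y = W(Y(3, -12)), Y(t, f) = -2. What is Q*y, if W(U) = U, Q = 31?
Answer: -62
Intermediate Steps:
y = -2
Q*y = 31*(-2) = -62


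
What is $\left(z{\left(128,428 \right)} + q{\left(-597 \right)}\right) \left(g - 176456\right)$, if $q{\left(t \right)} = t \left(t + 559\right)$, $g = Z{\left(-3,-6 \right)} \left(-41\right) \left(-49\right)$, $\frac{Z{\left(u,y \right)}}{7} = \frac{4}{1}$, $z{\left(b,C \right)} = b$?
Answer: $-2742334056$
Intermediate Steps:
$Z{\left(u,y \right)} = 28$ ($Z{\left(u,y \right)} = 7 \cdot \frac{4}{1} = 7 \cdot 4 \cdot 1 = 7 \cdot 4 = 28$)
$g = 56252$ ($g = 28 \left(-41\right) \left(-49\right) = \left(-1148\right) \left(-49\right) = 56252$)
$q{\left(t \right)} = t \left(559 + t\right)$
$\left(z{\left(128,428 \right)} + q{\left(-597 \right)}\right) \left(g - 176456\right) = \left(128 - 597 \left(559 - 597\right)\right) \left(56252 - 176456\right) = \left(128 - -22686\right) \left(-120204\right) = \left(128 + 22686\right) \left(-120204\right) = 22814 \left(-120204\right) = -2742334056$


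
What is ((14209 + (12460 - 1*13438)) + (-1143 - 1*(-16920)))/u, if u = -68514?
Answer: -14504/34257 ≈ -0.42339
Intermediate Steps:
((14209 + (12460 - 1*13438)) + (-1143 - 1*(-16920)))/u = ((14209 + (12460 - 1*13438)) + (-1143 - 1*(-16920)))/(-68514) = ((14209 + (12460 - 13438)) + (-1143 + 16920))*(-1/68514) = ((14209 - 978) + 15777)*(-1/68514) = (13231 + 15777)*(-1/68514) = 29008*(-1/68514) = -14504/34257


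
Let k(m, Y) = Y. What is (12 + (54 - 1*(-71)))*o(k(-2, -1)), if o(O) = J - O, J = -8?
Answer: -959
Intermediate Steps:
o(O) = -8 - O
(12 + (54 - 1*(-71)))*o(k(-2, -1)) = (12 + (54 - 1*(-71)))*(-8 - 1*(-1)) = (12 + (54 + 71))*(-8 + 1) = (12 + 125)*(-7) = 137*(-7) = -959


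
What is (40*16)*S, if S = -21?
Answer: -13440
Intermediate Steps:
(40*16)*S = (40*16)*(-21) = 640*(-21) = -13440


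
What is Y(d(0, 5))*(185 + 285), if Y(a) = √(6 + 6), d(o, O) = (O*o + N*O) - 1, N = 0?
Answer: 940*√3 ≈ 1628.1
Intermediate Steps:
d(o, O) = -1 + O*o (d(o, O) = (O*o + 0*O) - 1 = (O*o + 0) - 1 = O*o - 1 = -1 + O*o)
Y(a) = 2*√3 (Y(a) = √12 = 2*√3)
Y(d(0, 5))*(185 + 285) = (2*√3)*(185 + 285) = (2*√3)*470 = 940*√3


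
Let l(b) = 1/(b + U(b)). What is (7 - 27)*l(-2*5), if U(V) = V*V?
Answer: -2/9 ≈ -0.22222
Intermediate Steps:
U(V) = V**2
l(b) = 1/(b + b**2)
(7 - 27)*l(-2*5) = (7 - 27)*(1/(((-2*5))*(1 - 2*5))) = -20/((-10)*(1 - 10)) = -(-2)/(-9) = -(-2)*(-1)/9 = -20*1/90 = -2/9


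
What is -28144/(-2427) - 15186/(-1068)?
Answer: 11152369/432006 ≈ 25.815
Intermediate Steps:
-28144/(-2427) - 15186/(-1068) = -28144*(-1/2427) - 15186*(-1/1068) = 28144/2427 + 2531/178 = 11152369/432006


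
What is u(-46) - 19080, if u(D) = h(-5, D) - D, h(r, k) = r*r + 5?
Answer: -19004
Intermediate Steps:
h(r, k) = 5 + r² (h(r, k) = r² + 5 = 5 + r²)
u(D) = 30 - D (u(D) = (5 + (-5)²) - D = (5 + 25) - D = 30 - D)
u(-46) - 19080 = (30 - 1*(-46)) - 19080 = (30 + 46) - 19080 = 76 - 19080 = -19004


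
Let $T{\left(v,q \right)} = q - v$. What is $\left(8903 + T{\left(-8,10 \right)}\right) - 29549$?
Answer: $-20628$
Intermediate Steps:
$\left(8903 + T{\left(-8,10 \right)}\right) - 29549 = \left(8903 + \left(10 - -8\right)\right) - 29549 = \left(8903 + \left(10 + 8\right)\right) - 29549 = \left(8903 + 18\right) - 29549 = 8921 - 29549 = -20628$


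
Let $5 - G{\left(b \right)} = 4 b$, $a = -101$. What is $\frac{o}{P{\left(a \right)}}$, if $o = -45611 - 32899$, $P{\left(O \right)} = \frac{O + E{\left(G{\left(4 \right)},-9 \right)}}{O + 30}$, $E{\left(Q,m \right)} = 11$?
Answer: $- \frac{185807}{3} \approx -61936.0$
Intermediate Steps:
$G{\left(b \right)} = 5 - 4 b$
$P{\left(O \right)} = \frac{11 + O}{30 + O}$ ($P{\left(O \right)} = \frac{O + 11}{O + 30} = \frac{11 + O}{30 + O}$)
$o = -78510$ ($o = -45611 - 32899 = -78510$)
$\frac{o}{P{\left(a \right)}} = - \frac{78510}{\frac{1}{30 - 101} \left(11 - 101\right)} = - \frac{78510}{\frac{1}{-71} \left(-90\right)} = - \frac{78510}{\left(- \frac{1}{71}\right) \left(-90\right)} = - \frac{78510}{\frac{90}{71}} = \left(-78510\right) \frac{71}{90} = - \frac{185807}{3}$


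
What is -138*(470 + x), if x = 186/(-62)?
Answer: -64446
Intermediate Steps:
x = -3 (x = 186*(-1/62) = -3)
-138*(470 + x) = -138*(470 - 3) = -138*467 = -64446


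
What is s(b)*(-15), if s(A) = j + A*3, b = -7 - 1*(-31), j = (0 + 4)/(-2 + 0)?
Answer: -1050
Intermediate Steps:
j = -2 (j = 4/(-2) = 4*(-½) = -2)
b = 24 (b = -7 + 31 = 24)
s(A) = -2 + 3*A (s(A) = -2 + A*3 = -2 + 3*A)
s(b)*(-15) = (-2 + 3*24)*(-15) = (-2 + 72)*(-15) = 70*(-15) = -1050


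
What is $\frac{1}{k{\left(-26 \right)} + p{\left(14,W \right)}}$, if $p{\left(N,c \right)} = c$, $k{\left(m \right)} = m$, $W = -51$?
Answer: $- \frac{1}{77} \approx -0.012987$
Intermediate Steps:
$\frac{1}{k{\left(-26 \right)} + p{\left(14,W \right)}} = \frac{1}{-26 - 51} = \frac{1}{-77} = - \frac{1}{77}$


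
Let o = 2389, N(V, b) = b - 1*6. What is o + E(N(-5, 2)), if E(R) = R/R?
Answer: 2390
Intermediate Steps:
N(V, b) = -6 + b (N(V, b) = b - 6 = -6 + b)
E(R) = 1
o + E(N(-5, 2)) = 2389 + 1 = 2390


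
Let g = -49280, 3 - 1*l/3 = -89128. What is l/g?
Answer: -38199/7040 ≈ -5.4260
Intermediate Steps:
l = 267393 (l = 9 - 3*(-89128) = 9 + 267384 = 267393)
l/g = 267393/(-49280) = 267393*(-1/49280) = -38199/7040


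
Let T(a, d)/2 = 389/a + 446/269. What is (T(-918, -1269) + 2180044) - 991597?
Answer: 146739044324/123471 ≈ 1.1885e+6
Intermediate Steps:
T(a, d) = 892/269 + 778/a (T(a, d) = 2*(389/a + 446/269) = 2*(446/269 + 389/a) = 892/269 + 778/a)
(T(-918, -1269) + 2180044) - 991597 = ((892/269 + 778/(-918)) + 2180044) - 991597 = ((892/269 + 778*(-1/918)) + 2180044) - 991597 = ((892/269 - 389/459) + 2180044) - 991597 = (304787/123471 + 2180044) - 991597 = 269172517511/123471 - 991597 = 146739044324/123471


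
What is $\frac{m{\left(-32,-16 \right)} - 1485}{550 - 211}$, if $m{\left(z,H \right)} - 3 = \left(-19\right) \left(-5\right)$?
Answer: $- \frac{1387}{339} \approx -4.0914$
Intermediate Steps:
$m{\left(z,H \right)} = 98$ ($m{\left(z,H \right)} = 3 - -95 = 3 + 95 = 98$)
$\frac{m{\left(-32,-16 \right)} - 1485}{550 - 211} = \frac{98 - 1485}{550 - 211} = - \frac{1387}{339}$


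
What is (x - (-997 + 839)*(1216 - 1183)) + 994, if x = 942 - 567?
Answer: 6583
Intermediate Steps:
x = 375
(x - (-997 + 839)*(1216 - 1183)) + 994 = (375 - (-997 + 839)*(1216 - 1183)) + 994 = (375 - (-158)*33) + 994 = (375 - 1*(-5214)) + 994 = (375 + 5214) + 994 = 5589 + 994 = 6583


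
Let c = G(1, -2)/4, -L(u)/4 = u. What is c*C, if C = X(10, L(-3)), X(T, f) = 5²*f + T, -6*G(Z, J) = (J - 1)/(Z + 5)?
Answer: 155/24 ≈ 6.4583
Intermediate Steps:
L(u) = -4*u
G(Z, J) = -(-1 + J)/(6*(5 + Z)) (G(Z, J) = -(J - 1)/(6*(Z + 5)) = -(-1 + J)/(6*(5 + Z)))
c = 1/48 (c = ((1 - 1*(-2))/(6*(5 + 1)))/4 = ((⅙)*(1 + 2)/6)*(¼) = ((⅙)*(⅙)*3)*(¼) = (1/12)*(¼) = 1/48 ≈ 0.020833)
X(T, f) = T + 25*f (X(T, f) = 25*f + T = T + 25*f)
C = 310 (C = 10 + 25*(-4*(-3)) = 10 + 25*12 = 10 + 300 = 310)
c*C = (1/48)*310 = 155/24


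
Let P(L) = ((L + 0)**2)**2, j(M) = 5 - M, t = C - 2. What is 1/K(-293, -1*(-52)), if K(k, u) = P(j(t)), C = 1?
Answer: 1/1296 ≈ 0.00077160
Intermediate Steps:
t = -1 (t = 1 - 2 = -1)
P(L) = L**4 (P(L) = (L**2)**2 = L**4)
K(k, u) = 1296 (K(k, u) = (5 - 1*(-1))**4 = (5 + 1)**4 = 6**4 = 1296)
1/K(-293, -1*(-52)) = 1/1296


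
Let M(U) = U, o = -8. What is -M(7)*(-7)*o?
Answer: -392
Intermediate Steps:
-M(7)*(-7)*o = -7*(-7)*(-8) = -(-49)*(-8) = -1*392 = -392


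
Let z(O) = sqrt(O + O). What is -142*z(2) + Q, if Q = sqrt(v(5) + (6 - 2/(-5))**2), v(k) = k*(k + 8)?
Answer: -284 + sqrt(2649)/5 ≈ -273.71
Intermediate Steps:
v(k) = k*(8 + k)
Q = sqrt(2649)/5 (Q = sqrt(5*(8 + 5) + (6 - 2/(-5))**2) = sqrt(5*13 + (6 - 2*(-1/5))**2) = sqrt(65 + (6 + 2/5)**2) = sqrt(65 + (32/5)**2) = sqrt(65 + 1024/25) = sqrt(2649/25) = sqrt(2649)/5 ≈ 10.294)
z(O) = sqrt(2)*sqrt(O) (z(O) = sqrt(2*O) = sqrt(2)*sqrt(O))
-142*z(2) + Q = -142*sqrt(2)*sqrt(2) + sqrt(2649)/5 = -142*2 + sqrt(2649)/5 = -284 + sqrt(2649)/5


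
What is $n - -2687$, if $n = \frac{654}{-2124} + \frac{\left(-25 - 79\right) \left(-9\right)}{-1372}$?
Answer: $\frac{326140691}{121422} \approx 2686.0$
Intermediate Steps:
$n = - \frac{120223}{121422}$ ($n = 654 \left(- \frac{1}{2124}\right) + \left(-104\right) \left(-9\right) \left(- \frac{1}{1372}\right) = - \frac{109}{354} + 936 \left(- \frac{1}{1372}\right) = - \frac{109}{354} - \frac{234}{343} = - \frac{120223}{121422} \approx -0.99013$)
$n - -2687 = - \frac{120223}{121422} - -2687 = - \frac{120223}{121422} + 2687 = \frac{326140691}{121422}$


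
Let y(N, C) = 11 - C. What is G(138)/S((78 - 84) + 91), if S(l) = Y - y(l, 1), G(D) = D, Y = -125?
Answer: -46/45 ≈ -1.0222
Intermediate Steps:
S(l) = -135 (S(l) = -125 - (11 - 1*1) = -125 - (11 - 1) = -125 - 1*10 = -125 - 10 = -135)
G(138)/S((78 - 84) + 91) = 138/(-135) = 138*(-1/135) = -46/45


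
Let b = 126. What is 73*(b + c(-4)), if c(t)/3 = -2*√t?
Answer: 9198 - 876*I ≈ 9198.0 - 876.0*I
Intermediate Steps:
c(t) = -6*√t (c(t) = 3*(-2*√t) = -6*√t)
73*(b + c(-4)) = 73*(126 - 12*I) = 9198 - 876*I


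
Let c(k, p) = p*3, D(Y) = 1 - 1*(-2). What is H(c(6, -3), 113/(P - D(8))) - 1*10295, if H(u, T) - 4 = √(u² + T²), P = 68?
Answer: -10291 + √354994/65 ≈ -10282.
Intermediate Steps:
D(Y) = 3 (D(Y) = 1 + 2 = 3)
c(k, p) = 3*p
H(u, T) = 4 + √(T² + u²) (H(u, T) = 4 + √(u² + T²) = 4 + √(T² + u²))
H(c(6, -3), 113/(P - D(8))) - 1*10295 = (4 + √((113/(68 - 1*3))² + (3*(-3))²)) - 1*10295 = (4 + √((113/(68 - 3))² + (-9)²)) - 10295 = (4 + √((113/65)² + 81)) - 10295 = (4 + √(12769/4225 + 81)) - 10295 = (4 + √(354994/4225)) - 10295 = (4 + √354994/65) - 10295 = -10291 + √354994/65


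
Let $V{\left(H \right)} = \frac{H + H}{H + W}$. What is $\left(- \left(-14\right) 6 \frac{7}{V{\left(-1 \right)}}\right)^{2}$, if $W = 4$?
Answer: $777924$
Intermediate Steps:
$V{\left(H \right)} = \frac{2 H}{4 + H}$ ($V{\left(H \right)} = \frac{H + H}{H + 4} = \frac{2 H}{4 + H}$)
$\left(- \left(-14\right) 6 \frac{7}{V{\left(-1 \right)}}\right)^{2} = \left(- \left(-14\right) 6 \frac{7}{2 \left(-1\right) \frac{1}{4 - 1}}\right)^{2} = \left(\left(-1\right) \left(-84\right) \frac{7}{2 \left(-1\right) \frac{1}{3}}\right)^{2} = \left(84 \frac{7}{2 \left(-1\right) \frac{1}{3}}\right)^{2} = \left(84 \frac{7}{- \frac{2}{3}}\right)^{2} = \left(84 \cdot 7 \left(- \frac{3}{2}\right)\right)^{2} = \left(84 \left(- \frac{21}{2}\right)\right)^{2} = \left(-882\right)^{2} = 777924$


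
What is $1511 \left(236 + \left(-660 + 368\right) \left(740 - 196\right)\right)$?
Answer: $-239662732$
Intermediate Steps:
$1511 \left(236 + \left(-660 + 368\right) \left(740 - 196\right)\right) = 1511 \left(236 - 158848\right) = 1511 \left(-158612\right) = -239662732$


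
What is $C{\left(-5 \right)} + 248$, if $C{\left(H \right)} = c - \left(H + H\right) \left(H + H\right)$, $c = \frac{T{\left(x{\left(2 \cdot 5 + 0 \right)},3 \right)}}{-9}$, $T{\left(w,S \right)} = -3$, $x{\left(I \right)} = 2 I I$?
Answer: $\frac{445}{3} \approx 148.33$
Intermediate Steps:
$x{\left(I \right)} = 2 I^{2}$
$c = \frac{1}{3}$ ($c = - \frac{3}{-9} = \left(-3\right) \left(- \frac{1}{9}\right) = \frac{1}{3} \approx 0.33333$)
$C{\left(H \right)} = \frac{1}{3} - 4 H^{2}$ ($C{\left(H \right)} = \frac{1}{3} - \left(H + H\right) \left(H + H\right) = \frac{1}{3} - 2 H 2 H = \frac{1}{3} - 4 H^{2}$)
$C{\left(-5 \right)} + 248 = \left(\frac{1}{3} - 4 \left(-5\right)^{2}\right) + 248 = \left(\frac{1}{3} - 100\right) + 248 = - \frac{299}{3} + 248 = \frac{445}{3}$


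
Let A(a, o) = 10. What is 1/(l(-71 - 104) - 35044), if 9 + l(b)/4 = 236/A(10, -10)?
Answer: -5/174928 ≈ -2.8583e-5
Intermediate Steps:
l(b) = 292/5 (l(b) = -36 + 4*(236/10) = -36 + 4*(236*(⅒)) = -36 + 4*(118/5) = -36 + 472/5 = 292/5)
1/(l(-71 - 104) - 35044) = 1/(292/5 - 35044) = 1/(-174928/5) = -5/174928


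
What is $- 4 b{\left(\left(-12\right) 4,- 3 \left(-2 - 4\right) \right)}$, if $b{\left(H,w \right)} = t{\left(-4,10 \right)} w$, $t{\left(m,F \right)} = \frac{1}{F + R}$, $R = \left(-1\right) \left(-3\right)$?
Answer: $- \frac{72}{13} \approx -5.5385$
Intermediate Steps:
$R = 3$
$t{\left(m,F \right)} = \frac{1}{3 + F}$ ($t{\left(m,F \right)} = \frac{1}{F + 3} = \frac{1}{3 + F}$)
$b{\left(H,w \right)} = \frac{w}{13}$ ($b{\left(H,w \right)} = \frac{w}{3 + 10} = \frac{w}{13}$)
$- 4 b{\left(\left(-12\right) 4,- 3 \left(-2 - 4\right) \right)} = - 4 \frac{\left(-3\right) \left(-2 - 4\right)}{13} = - 4 \frac{\left(-3\right) \left(-6\right)}{13} = - 4 \cdot \frac{1}{13} \cdot 18 = \left(-4\right) \frac{18}{13} = - \frac{72}{13}$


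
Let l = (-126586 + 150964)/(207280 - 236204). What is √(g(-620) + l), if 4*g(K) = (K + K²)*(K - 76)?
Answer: I*√13966523185864998/14462 ≈ 8171.8*I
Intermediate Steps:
g(K) = (-76 + K)*(K + K²)/4 (g(K) = ((K + K²)*(K - 76))/4 = ((K + K²)*(-76 + K))/4 = ((-76 + K)*(K + K²))/4 = (-76 + K)*(K + K²)/4)
l = -12189/14462 (l = 24378/(-28924) = 24378*(-1/28924) = -12189/14462 ≈ -0.84283)
√(g(-620) + l) = √((¼)*(-620)*(-76 + (-620)² - 75*(-620)) - 12189/14462) = √((¼)*(-620)*(-76 + 384400 + 46500) - 12189/14462) = √((¼)*(-620)*430824 - 12189/14462) = √(-66777720 - 12189/14462) = √(-965739398829/14462) = I*√13966523185864998/14462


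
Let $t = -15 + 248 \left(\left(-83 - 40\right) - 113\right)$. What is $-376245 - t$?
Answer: $-317702$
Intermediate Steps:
$t = -58543$ ($t = -15 + 248 \left(-123 - 113\right) = -15 + 248 \left(-236\right) = -15 - 58528 = -58543$)
$-376245 - t = -376245 - -58543 = -376245 + 58543 = -317702$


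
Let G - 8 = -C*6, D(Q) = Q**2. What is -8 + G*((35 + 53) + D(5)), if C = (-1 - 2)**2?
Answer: -5206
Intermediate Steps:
C = 9 (C = (-3)**2 = 9)
G = -46 (G = 8 - 1*9*6 = 8 - 9*6 = 8 - 54 = -46)
-8 + G*((35 + 53) + D(5)) = -8 - 46*((35 + 53) + 5**2) = -8 - 46*(88 + 25) = -8 - 46*113 = -8 - 5198 = -5206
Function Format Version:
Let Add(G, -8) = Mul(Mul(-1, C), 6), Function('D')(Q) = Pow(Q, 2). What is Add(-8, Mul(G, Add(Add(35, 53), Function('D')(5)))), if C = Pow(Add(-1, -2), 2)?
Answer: -5206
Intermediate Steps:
C = 9 (C = Pow(-3, 2) = 9)
G = -46 (G = Add(8, Mul(Mul(-1, 9), 6)) = Add(8, Mul(-9, 6)) = Add(8, -54) = -46)
Add(-8, Mul(G, Add(Add(35, 53), Function('D')(5)))) = Add(-8, Mul(-46, Add(Add(35, 53), Pow(5, 2)))) = Add(-8, Mul(-46, Add(88, 25))) = Add(-8, Mul(-46, 113)) = Add(-8, -5198) = -5206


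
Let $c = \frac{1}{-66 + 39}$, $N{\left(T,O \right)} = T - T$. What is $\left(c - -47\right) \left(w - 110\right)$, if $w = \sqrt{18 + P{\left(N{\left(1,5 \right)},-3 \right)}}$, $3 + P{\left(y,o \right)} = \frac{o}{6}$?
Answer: $- \frac{139480}{27} + \frac{634 \sqrt{58}}{27} \approx -4987.1$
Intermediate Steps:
$N{\left(T,O \right)} = 0$
$P{\left(y,o \right)} = -3 + \frac{o}{6}$
$c = - \frac{1}{27}$ ($c = \frac{1}{-27} = - \frac{1}{27} \approx -0.037037$)
$w = \frac{\sqrt{58}}{2}$ ($w = \sqrt{18 + \left(-3 + \frac{1}{6} \left(-3\right)\right)} = \sqrt{18 - \frac{7}{2}} = \sqrt{\frac{29}{2}} = \frac{\sqrt{58}}{2} \approx 3.8079$)
$\left(c - -47\right) \left(w - 110\right) = \left(- \frac{1}{27} - -47\right) \left(\frac{\sqrt{58}}{2} - 110\right) = \left(- \frac{1}{27} + 47\right) \left(-110 + \frac{\sqrt{58}}{2}\right) = \frac{1268 \left(-110 + \frac{\sqrt{58}}{2}\right)}{27} = - \frac{139480}{27} + \frac{634 \sqrt{58}}{27}$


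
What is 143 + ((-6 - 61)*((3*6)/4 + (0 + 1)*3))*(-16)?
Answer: 8183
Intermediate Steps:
143 + ((-6 - 61)*((3*6)/4 + (0 + 1)*3))*(-16) = 143 - 67*(18*(¼) + 1*3)*(-16) = 143 - 67*(9/2 + 3)*(-16) = 143 - 67*15/2*(-16) = 143 - 1005/2*(-16) = 143 + 8040 = 8183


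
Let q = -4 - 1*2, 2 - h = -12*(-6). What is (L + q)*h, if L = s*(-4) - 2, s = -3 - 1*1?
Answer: -560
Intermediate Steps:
s = -4 (s = -3 - 1 = -4)
L = 14 (L = -4*(-4) - 2 = 16 - 2 = 14)
h = -70 (h = 2 - (-12)*(-6) = 2 - 1*72 = 2 - 72 = -70)
q = -6 (q = -4 - 2 = -6)
(L + q)*h = (14 - 6)*(-70) = 8*(-70) = -560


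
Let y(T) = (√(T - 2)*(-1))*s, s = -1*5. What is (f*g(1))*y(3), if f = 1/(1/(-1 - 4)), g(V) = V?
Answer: -25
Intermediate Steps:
s = -5
y(T) = 5*√(-2 + T) (y(T) = (√(T - 2)*(-1))*(-5) = (√(-2 + T)*(-1))*(-5) = -√(-2 + T)*(-5) = 5*√(-2 + T))
f = -5 (f = 1/(1/(-5)) = 1/(-⅕) = -5)
(f*g(1))*y(3) = (-5*1)*(5*√(-2 + 3)) = -25*√1 = -25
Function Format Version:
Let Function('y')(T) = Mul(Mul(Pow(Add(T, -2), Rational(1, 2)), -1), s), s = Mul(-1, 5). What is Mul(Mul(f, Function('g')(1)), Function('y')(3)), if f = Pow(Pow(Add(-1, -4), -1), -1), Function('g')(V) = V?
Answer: -25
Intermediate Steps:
s = -5
Function('y')(T) = Mul(5, Pow(Add(-2, T), Rational(1, 2))) (Function('y')(T) = Mul(Mul(Pow(Add(T, -2), Rational(1, 2)), -1), -5) = Mul(Mul(Pow(Add(-2, T), Rational(1, 2)), -1), -5) = Mul(Mul(-1, Pow(Add(-2, T), Rational(1, 2))), -5) = Mul(5, Pow(Add(-2, T), Rational(1, 2))))
f = -5 (f = Pow(Pow(-5, -1), -1) = Pow(Rational(-1, 5), -1) = -5)
Mul(Mul(f, Function('g')(1)), Function('y')(3)) = Mul(Mul(-5, 1), Mul(5, Pow(Add(-2, 3), Rational(1, 2)))) = Mul(-5, Mul(5, Pow(1, Rational(1, 2)))) = Mul(-5, Mul(5, 1)) = Mul(-5, 5) = -25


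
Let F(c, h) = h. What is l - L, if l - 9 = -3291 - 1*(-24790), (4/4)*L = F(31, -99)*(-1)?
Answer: 21409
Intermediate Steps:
L = 99 (L = -99*(-1) = 99)
l = 21508 (l = 9 + (-3291 - 1*(-24790)) = 9 + (-3291 + 24790) = 9 + 21499 = 21508)
l - L = 21508 - 1*99 = 21508 - 99 = 21409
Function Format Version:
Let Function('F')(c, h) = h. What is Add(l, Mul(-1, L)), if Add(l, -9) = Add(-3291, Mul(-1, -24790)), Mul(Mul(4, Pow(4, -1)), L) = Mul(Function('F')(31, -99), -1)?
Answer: 21409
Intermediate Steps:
L = 99 (L = Mul(-99, -1) = 99)
l = 21508 (l = Add(9, Add(-3291, Mul(-1, -24790))) = Add(9, Add(-3291, 24790)) = Add(9, 21499) = 21508)
Add(l, Mul(-1, L)) = Add(21508, Mul(-1, 99)) = Add(21508, -99) = 21409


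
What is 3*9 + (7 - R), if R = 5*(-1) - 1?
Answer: 40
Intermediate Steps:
R = -6 (R = -5 - 1 = -6)
3*9 + (7 - R) = 3*9 + (7 - 1*(-6)) = 27 + (7 + 6) = 27 + 13 = 40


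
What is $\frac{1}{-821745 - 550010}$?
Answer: $- \frac{1}{1371755} \approx -7.2899 \cdot 10^{-7}$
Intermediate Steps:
$\frac{1}{-821745 - 550010} = \frac{1}{-1371755} = - \frac{1}{1371755}$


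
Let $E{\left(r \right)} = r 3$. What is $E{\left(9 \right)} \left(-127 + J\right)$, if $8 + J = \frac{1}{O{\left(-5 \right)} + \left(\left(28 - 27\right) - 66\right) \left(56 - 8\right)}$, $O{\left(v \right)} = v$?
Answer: $- \frac{11390652}{3125} \approx -3645.0$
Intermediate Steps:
$J = - \frac{25001}{3125}$ ($J = -8 + \frac{1}{-5 + \left(\left(28 - 27\right) - 66\right) \left(56 - 8\right)} = -8 + \frac{1}{-5 + \left(\left(28 - 27\right) - 66\right) 48} = -8 + \frac{1}{-5 + \left(1 - 66\right) 48} = -8 + \frac{1}{-5 - 3120} = -8 + \frac{1}{-3125} = -8 - \frac{1}{3125} = - \frac{25001}{3125} \approx -8.0003$)
$E{\left(r \right)} = 3 r$
$E{\left(9 \right)} \left(-127 + J\right) = 3 \cdot 9 \left(-127 - \frac{25001}{3125}\right) = 27 \left(- \frac{421876}{3125}\right) = - \frac{11390652}{3125}$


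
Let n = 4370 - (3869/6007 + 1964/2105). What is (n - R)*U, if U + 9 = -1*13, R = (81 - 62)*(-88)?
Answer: -1680350031294/12644735 ≈ -1.3289e+5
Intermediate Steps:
R = -1672 (R = 19*(-88) = -1672)
n = 55237549957/12644735 (n = 4370 - (3869*(1/6007) + 1964*(1/2105)) = 4370 - (3869/6007 + 1964/2105) = 4370 - 1*19941993/12644735 = 4370 - 19941993/12644735 = 55237549957/12644735 ≈ 4368.4)
U = -22 (U = -9 - 1*13 = -9 - 13 = -22)
(n - R)*U = (55237549957/12644735 - 1*(-1672))*(-22) = (55237549957/12644735 + 1672)*(-22) = (76379546877/12644735)*(-22) = -1680350031294/12644735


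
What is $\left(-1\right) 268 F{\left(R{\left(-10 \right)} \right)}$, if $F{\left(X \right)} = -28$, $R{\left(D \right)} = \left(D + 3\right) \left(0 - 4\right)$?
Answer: $7504$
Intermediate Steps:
$R{\left(D \right)} = -12 - 4 D$ ($R{\left(D \right)} = \left(3 + D\right) \left(-4\right) = -12 - 4 D$)
$\left(-1\right) 268 F{\left(R{\left(-10 \right)} \right)} = \left(-1\right) 268 \left(-28\right) = \left(-268\right) \left(-28\right) = 7504$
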